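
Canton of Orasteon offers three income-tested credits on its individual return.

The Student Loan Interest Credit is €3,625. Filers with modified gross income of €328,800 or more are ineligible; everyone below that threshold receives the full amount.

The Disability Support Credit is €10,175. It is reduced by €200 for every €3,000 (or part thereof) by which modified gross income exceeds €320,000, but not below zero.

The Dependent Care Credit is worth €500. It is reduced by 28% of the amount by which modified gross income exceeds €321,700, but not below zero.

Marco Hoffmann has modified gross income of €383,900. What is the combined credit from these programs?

Student Loan Interest Credit: €383,900 meets or exceeds the €328,800 cutoff, so the credit is €0.
Disability Support Credit: income exceeds €320,000 by €63,900, which is 22 full-or-partial €3,000 increments; reduction = 22 × €200 = €4,400, leaving €5,775.
Dependent Care Credit: 28% of the €62,200 excess over €321,700 is €17,416 ≥ base, so the credit is €0.
Total: €0 + €5,775 + €0 = €5,775.

€5,775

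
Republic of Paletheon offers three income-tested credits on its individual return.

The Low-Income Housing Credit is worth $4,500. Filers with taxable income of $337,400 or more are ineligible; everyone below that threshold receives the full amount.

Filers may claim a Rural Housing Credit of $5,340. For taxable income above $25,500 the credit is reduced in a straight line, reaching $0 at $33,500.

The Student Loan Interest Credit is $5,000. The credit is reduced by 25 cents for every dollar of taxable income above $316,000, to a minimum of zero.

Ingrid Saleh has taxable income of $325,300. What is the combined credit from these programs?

$7,175

Low-Income Housing Credit: $325,300 is below the $337,400 cutoff, so the full $4,500 applies.
Rural Housing Credit: $325,300 is at or above $33,500, so the credit is $0.
Student Loan Interest Credit: 25% of the $9,300 excess over $316,000 is $2,325; credit = $5,000 − $2,325 = $2,675.
Total: $4,500 + $0 + $2,675 = $7,175.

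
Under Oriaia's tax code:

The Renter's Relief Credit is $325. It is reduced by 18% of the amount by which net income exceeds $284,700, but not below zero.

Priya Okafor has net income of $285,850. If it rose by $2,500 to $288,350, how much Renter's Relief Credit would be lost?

$118

At $285,850 — 18% of the $1,150 excess over $284,700 is $207; credit = $325 − $207 = $118.
At $288,350 — 18% of the $3,650 excess over $284,700 is $657 ≥ base, so the credit is $0.
Lost: $118 − $0 = $118.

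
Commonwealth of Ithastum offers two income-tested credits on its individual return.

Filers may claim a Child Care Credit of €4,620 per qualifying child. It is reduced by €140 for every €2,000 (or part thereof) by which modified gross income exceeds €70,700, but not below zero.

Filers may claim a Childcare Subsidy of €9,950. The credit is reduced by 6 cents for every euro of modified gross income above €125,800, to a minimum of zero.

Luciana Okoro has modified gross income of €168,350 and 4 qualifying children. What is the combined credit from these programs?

€19,017

Child Care Credit: base = 4 × €4,620 = €18,480. income exceeds €70,700 by €97,650, which is 49 full-or-partial €2,000 increments; reduction = 49 × €140 = €6,860, leaving €11,620.
Childcare Subsidy: 6% of the €42,550 excess over €125,800 is €2,553; credit = €9,950 − €2,553 = €7,397.
Total: €11,620 + €7,397 = €19,017.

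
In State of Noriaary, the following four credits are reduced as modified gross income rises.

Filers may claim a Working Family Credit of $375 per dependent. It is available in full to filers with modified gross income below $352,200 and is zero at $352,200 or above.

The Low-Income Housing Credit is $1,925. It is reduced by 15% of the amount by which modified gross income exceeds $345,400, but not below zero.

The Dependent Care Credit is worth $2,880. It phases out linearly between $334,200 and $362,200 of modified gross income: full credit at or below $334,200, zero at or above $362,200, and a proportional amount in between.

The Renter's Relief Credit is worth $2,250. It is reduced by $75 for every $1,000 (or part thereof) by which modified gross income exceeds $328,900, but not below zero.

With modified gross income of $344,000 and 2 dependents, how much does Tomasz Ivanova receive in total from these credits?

$5,597

Working Family Credit: base = 2 × $375 = $750. $344,000 is below the $352,200 cutoff, so the full $750 applies.
Low-Income Housing Credit: $344,000 is at or below the $345,400 threshold, so the full $1,925 applies.
Dependent Care Credit: $344,000 is $9,800 into a $28,000 phase-out range, leaving 18,200/28,000 of the credit: $2,880 × 18,200/28,000 = $1,872.
Renter's Relief Credit: income exceeds $328,900 by $15,100, which is 16 full-or-partial $1,000 increments; reduction = 16 × $75 = $1,200, leaving $1,050.
Total: $750 + $1,925 + $1,872 + $1,050 = $5,597.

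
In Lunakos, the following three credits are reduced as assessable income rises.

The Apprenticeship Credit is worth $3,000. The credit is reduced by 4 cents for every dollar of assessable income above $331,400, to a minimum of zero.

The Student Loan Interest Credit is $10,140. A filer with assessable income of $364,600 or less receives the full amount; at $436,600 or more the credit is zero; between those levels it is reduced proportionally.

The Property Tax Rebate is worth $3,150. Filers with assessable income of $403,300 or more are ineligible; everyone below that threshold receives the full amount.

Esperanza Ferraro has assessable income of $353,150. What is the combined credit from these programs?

$15,420

Apprenticeship Credit: 4% of the $21,750 excess over $331,400 is $870; credit = $3,000 − $870 = $2,130.
Student Loan Interest Credit: $353,150 is at or below the $364,600 threshold, so the full $10,140 applies.
Property Tax Rebate: $353,150 is below the $403,300 cutoff, so the full $3,150 applies.
Total: $2,130 + $10,140 + $3,150 = $15,420.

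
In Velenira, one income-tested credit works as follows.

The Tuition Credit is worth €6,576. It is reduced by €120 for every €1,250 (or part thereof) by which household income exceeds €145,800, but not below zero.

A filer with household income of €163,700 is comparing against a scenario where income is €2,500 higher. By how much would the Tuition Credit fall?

At €163,700 — income exceeds €145,800 by €17,900, which is 15 full-or-partial €1,250 increments; reduction = 15 × €120 = €1,800, leaving €4,776.
At €166,200 — income exceeds €145,800 by €20,400, which is 17 full-or-partial €1,250 increments; reduction = 17 × €120 = €2,040, leaving €4,536.
Lost: €4,776 − €4,536 = €240.

€240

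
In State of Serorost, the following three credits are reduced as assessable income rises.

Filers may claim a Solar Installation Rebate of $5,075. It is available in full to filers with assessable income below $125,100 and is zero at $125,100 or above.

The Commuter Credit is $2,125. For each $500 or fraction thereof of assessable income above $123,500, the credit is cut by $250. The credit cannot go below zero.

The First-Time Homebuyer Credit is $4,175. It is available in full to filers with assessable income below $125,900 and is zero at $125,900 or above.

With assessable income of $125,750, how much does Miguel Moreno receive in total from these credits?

$5,050

Solar Installation Rebate: $125,750 meets or exceeds the $125,100 cutoff, so the credit is $0.
Commuter Credit: income exceeds $123,500 by $2,250, which is 5 full-or-partial $500 increments; reduction = 5 × $250 = $1,250, leaving $875.
First-Time Homebuyer Credit: $125,750 is below the $125,900 cutoff, so the full $4,175 applies.
Total: $0 + $875 + $4,175 = $5,050.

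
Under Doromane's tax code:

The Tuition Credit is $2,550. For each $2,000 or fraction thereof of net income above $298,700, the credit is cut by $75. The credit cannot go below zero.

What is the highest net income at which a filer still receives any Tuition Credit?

$364,700

After 33 increments the reduction is 33 × $75 = $2,475, leaving $75; one more increment wipes it out. Increment 33 ends at excess 33 × $2,000 = $66,000, so the highest qualifying income is $298,700 + $66,000 = $364,700.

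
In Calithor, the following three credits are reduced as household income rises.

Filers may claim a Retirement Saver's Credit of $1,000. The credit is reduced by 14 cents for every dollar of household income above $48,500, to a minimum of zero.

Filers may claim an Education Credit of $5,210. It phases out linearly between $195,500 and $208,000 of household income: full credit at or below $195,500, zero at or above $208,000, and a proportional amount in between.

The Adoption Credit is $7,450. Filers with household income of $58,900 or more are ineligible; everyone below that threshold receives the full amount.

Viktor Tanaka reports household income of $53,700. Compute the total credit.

Retirement Saver's Credit: 14% of the $5,200 excess over $48,500 is $728; credit = $1,000 − $728 = $272.
Education Credit: $53,700 is at or below the $195,500 threshold, so the full $5,210 applies.
Adoption Credit: $53,700 is below the $58,900 cutoff, so the full $7,450 applies.
Total: $272 + $5,210 + $7,450 = $12,932.

$12,932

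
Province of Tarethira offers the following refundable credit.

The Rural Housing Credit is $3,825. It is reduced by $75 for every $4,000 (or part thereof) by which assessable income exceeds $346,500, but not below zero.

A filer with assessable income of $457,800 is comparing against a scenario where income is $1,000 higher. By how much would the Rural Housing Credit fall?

At $457,800 — income exceeds $346,500 by $111,300, which is 28 full-or-partial $4,000 increments; reduction = 28 × $75 = $2,100, leaving $1,725.
At $458,800 — income exceeds $346,500 by $112,300, which is 29 full-or-partial $4,000 increments; reduction = 29 × $75 = $2,175, leaving $1,650.
Lost: $1,725 − $1,650 = $75.

$75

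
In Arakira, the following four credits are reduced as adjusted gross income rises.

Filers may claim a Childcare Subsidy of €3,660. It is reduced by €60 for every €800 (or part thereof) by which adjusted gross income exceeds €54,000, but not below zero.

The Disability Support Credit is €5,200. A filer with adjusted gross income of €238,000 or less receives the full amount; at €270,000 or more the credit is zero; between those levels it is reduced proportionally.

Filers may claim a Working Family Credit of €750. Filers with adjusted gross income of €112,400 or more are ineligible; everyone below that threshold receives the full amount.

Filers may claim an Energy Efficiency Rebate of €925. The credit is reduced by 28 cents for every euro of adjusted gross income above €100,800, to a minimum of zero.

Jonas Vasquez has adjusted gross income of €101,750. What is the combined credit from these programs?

€6,669

Childcare Subsidy: income exceeds €54,000 by €47,750, which is 60 full-or-partial €800 increments; reduction = 60 × €60 = €3,600, leaving €60.
Disability Support Credit: €101,750 is at or below the €238,000 threshold, so the full €5,200 applies.
Working Family Credit: €101,750 is below the €112,400 cutoff, so the full €750 applies.
Energy Efficiency Rebate: 28% of the €950 excess over €100,800 is €266; credit = €925 − €266 = €659.
Total: €60 + €5,200 + €750 + €659 = €6,669.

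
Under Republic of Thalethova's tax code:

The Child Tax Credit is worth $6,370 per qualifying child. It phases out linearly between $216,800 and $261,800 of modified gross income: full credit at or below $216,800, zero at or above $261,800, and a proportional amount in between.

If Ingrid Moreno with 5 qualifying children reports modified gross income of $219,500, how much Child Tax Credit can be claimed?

$29,939

Child Tax Credit: base = 5 × $6,370 = $31,850. $219,500 is $2,700 into a $45,000 phase-out range, leaving 42,300/45,000 of the credit: $31,850 × 42,300/45,000 = $29,939.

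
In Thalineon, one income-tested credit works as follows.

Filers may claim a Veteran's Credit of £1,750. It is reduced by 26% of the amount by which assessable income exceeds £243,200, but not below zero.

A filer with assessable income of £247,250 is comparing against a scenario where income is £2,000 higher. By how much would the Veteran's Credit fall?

£520

At £247,250 — 26% of the £4,050 excess over £243,200 is £1,053; credit = £1,750 − £1,053 = £697.
At £249,250 — 26% of the £6,050 excess over £243,200 is £1,573; credit = £1,750 − £1,573 = £177.
Lost: £697 − £177 = £520.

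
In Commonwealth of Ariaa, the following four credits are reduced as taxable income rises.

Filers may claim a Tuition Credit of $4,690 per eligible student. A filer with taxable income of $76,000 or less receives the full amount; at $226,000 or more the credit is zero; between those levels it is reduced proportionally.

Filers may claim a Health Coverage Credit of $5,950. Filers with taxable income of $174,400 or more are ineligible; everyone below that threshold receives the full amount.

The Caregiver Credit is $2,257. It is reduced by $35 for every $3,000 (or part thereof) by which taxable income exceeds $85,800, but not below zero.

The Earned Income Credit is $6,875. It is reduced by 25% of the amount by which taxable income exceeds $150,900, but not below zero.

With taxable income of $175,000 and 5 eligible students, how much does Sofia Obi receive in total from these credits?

Tuition Credit: base = 5 × $4,690 = $23,450. $175,000 is $99,000 into a $150,000 phase-out range, leaving 51,000/150,000 of the credit: $23,450 × 51,000/150,000 = $7,973.
Health Coverage Credit: $175,000 meets or exceeds the $174,400 cutoff, so the credit is $0.
Caregiver Credit: income exceeds $85,800 by $89,200, which is 30 full-or-partial $3,000 increments; reduction = 30 × $35 = $1,050, leaving $1,207.
Earned Income Credit: 25% of the $24,100 excess over $150,900 is $6,025; credit = $6,875 − $6,025 = $850.
Total: $7,973 + $0 + $1,207 + $850 = $10,030.

$10,030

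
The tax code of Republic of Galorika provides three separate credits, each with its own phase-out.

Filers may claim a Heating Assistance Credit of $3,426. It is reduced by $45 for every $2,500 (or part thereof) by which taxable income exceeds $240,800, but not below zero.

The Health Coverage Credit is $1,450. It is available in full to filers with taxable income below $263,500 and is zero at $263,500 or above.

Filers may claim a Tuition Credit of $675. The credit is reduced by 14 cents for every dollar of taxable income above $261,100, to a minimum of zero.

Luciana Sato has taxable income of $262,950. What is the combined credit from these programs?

Heating Assistance Credit: income exceeds $240,800 by $22,150, which is 9 full-or-partial $2,500 increments; reduction = 9 × $45 = $405, leaving $3,021.
Health Coverage Credit: $262,950 is below the $263,500 cutoff, so the full $1,450 applies.
Tuition Credit: 14% of the $1,850 excess over $261,100 is $259; credit = $675 − $259 = $416.
Total: $3,021 + $1,450 + $416 = $4,887.

$4,887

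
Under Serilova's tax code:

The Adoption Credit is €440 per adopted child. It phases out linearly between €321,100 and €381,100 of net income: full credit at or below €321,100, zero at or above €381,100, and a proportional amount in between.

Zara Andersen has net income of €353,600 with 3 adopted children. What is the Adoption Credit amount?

Adoption Credit: base = 3 × €440 = €1,320. €353,600 is €32,500 into a €60,000 phase-out range, leaving 27,500/60,000 of the credit: €1,320 × 27,500/60,000 = €605.

€605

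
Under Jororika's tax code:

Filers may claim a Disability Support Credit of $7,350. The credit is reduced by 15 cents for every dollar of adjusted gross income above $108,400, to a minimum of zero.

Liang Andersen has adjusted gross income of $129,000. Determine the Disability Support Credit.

$4,260

Disability Support Credit: 15% of the $20,600 excess over $108,400 is $3,090; credit = $7,350 − $3,090 = $4,260.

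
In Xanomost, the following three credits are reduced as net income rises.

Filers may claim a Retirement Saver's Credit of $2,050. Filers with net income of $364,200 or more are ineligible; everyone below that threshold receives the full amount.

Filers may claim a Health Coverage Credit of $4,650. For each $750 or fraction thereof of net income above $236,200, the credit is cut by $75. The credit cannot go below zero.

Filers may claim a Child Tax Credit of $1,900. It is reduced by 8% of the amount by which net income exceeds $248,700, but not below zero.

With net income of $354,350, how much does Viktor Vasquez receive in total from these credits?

$2,050

Retirement Saver's Credit: $354,350 is below the $364,200 cutoff, so the full $2,050 applies.
Health Coverage Credit: income exceeds $236,200 by $118,150 → 158 increments × $75 = $11,850 ≥ base, so the credit is $0.
Child Tax Credit: 8% of the $105,650 excess over $248,700 is $8,452 ≥ base, so the credit is $0.
Total: $2,050 + $0 + $0 = $2,050.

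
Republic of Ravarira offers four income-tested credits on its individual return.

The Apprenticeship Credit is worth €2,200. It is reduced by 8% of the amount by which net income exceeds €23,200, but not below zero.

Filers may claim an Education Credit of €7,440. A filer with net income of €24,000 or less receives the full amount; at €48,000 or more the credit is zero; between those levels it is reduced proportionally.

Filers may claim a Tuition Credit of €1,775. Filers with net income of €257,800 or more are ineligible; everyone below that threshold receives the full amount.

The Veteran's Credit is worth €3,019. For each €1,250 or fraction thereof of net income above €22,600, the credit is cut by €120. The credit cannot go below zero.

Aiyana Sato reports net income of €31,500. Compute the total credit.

Apprenticeship Credit: 8% of the €8,300 excess over €23,200 is €664; credit = €2,200 − €664 = €1,536.
Education Credit: €31,500 is €7,500 into a €24,000 phase-out range, leaving 16,500/24,000 of the credit: €7,440 × 16,500/24,000 = €5,115.
Tuition Credit: €31,500 is below the €257,800 cutoff, so the full €1,775 applies.
Veteran's Credit: income exceeds €22,600 by €8,900, which is 8 full-or-partial €1,250 increments; reduction = 8 × €120 = €960, leaving €2,059.
Total: €1,536 + €5,115 + €1,775 + €2,059 = €10,485.

€10,485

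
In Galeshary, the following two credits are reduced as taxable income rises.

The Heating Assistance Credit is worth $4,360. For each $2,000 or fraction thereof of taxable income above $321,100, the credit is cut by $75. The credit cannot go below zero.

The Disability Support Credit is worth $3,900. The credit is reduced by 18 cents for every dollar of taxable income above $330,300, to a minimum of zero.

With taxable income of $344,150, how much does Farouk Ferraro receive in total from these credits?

$4,867

Heating Assistance Credit: income exceeds $321,100 by $23,050, which is 12 full-or-partial $2,000 increments; reduction = 12 × $75 = $900, leaving $3,460.
Disability Support Credit: 18% of the $13,850 excess over $330,300 is $2,493; credit = $3,900 − $2,493 = $1,407.
Total: $3,460 + $1,407 = $4,867.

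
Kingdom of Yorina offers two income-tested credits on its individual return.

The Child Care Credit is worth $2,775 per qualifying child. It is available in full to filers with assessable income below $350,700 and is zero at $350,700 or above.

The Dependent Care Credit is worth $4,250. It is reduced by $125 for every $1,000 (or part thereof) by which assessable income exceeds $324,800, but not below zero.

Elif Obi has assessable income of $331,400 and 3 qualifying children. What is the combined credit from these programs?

$11,700

Child Care Credit: base = 3 × $2,775 = $8,325. $331,400 is below the $350,700 cutoff, so the full $8,325 applies.
Dependent Care Credit: income exceeds $324,800 by $6,600, which is 7 full-or-partial $1,000 increments; reduction = 7 × $125 = $875, leaving $3,375.
Total: $8,325 + $3,375 = $11,700.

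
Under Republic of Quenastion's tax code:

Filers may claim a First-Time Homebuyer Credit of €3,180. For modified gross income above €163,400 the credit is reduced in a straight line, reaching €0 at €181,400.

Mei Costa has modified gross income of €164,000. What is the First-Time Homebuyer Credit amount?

First-Time Homebuyer Credit: €164,000 is €600 into a €18,000 phase-out range, leaving 17,400/18,000 of the credit: €3,180 × 17,400/18,000 = €3,074.

€3,074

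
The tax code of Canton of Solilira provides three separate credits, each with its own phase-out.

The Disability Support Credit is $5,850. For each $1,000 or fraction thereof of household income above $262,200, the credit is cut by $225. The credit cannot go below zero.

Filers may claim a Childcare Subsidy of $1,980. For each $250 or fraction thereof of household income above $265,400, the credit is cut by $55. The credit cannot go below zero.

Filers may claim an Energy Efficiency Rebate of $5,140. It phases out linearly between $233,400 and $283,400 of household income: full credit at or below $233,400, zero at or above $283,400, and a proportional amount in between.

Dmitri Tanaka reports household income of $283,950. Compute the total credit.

Disability Support Credit: income exceeds $262,200 by $21,750, which is 22 full-or-partial $1,000 increments; reduction = 22 × $225 = $4,950, leaving $900.
Childcare Subsidy: income exceeds $265,400 by $18,550 → 75 increments × $55 = $4,125 ≥ base, so the credit is $0.
Energy Efficiency Rebate: $283,950 is at or above $283,400, so the credit is $0.
Total: $900 + $0 + $0 = $900.

$900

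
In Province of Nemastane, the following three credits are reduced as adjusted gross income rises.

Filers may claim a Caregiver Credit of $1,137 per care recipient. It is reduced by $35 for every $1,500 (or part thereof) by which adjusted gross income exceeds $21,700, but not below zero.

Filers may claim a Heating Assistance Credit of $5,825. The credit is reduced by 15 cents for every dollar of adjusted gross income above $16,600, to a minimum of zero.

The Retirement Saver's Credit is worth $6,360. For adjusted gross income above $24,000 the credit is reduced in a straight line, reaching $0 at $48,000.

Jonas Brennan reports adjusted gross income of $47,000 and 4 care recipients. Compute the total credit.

$5,483

Caregiver Credit: base = 4 × $1,137 = $4,548. income exceeds $21,700 by $25,300, which is 17 full-or-partial $1,500 increments; reduction = 17 × $35 = $595, leaving $3,953.
Heating Assistance Credit: 15% of the $30,400 excess over $16,600 is $4,560; credit = $5,825 − $4,560 = $1,265.
Retirement Saver's Credit: $47,000 is $23,000 into a $24,000 phase-out range, leaving 1,000/24,000 of the credit: $6,360 × 1,000/24,000 = $265.
Total: $3,953 + $1,265 + $265 = $5,483.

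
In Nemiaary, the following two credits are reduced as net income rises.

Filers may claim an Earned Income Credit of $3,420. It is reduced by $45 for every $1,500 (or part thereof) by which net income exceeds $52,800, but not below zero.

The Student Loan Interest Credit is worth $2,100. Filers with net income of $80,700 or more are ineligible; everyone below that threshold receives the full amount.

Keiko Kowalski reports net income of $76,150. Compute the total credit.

Earned Income Credit: income exceeds $52,800 by $23,350, which is 16 full-or-partial $1,500 increments; reduction = 16 × $45 = $720, leaving $2,700.
Student Loan Interest Credit: $76,150 is below the $80,700 cutoff, so the full $2,100 applies.
Total: $2,700 + $2,100 = $4,800.

$4,800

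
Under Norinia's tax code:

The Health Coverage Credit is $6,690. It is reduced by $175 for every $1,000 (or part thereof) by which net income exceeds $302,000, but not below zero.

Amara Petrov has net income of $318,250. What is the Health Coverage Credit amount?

$3,715

Health Coverage Credit: income exceeds $302,000 by $16,250, which is 17 full-or-partial $1,000 increments; reduction = 17 × $175 = $2,975, leaving $3,715.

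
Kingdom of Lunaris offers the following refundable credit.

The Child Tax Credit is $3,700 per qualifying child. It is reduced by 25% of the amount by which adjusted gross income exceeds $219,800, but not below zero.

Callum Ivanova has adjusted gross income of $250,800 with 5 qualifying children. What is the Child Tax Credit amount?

Child Tax Credit: base = 5 × $3,700 = $18,500. 25% of the $31,000 excess over $219,800 is $7,750; credit = $18,500 − $7,750 = $10,750.

$10,750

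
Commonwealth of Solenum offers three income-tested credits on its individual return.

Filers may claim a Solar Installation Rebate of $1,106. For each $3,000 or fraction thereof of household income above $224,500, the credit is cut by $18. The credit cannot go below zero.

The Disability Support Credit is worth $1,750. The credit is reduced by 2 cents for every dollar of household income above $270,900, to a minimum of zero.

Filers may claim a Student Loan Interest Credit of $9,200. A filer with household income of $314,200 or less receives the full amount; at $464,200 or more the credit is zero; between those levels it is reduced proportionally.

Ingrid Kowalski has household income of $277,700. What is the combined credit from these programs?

Solar Installation Rebate: income exceeds $224,500 by $53,200, which is 18 full-or-partial $3,000 increments; reduction = 18 × $18 = $324, leaving $782.
Disability Support Credit: 2% of the $6,800 excess over $270,900 is $136; credit = $1,750 − $136 = $1,614.
Student Loan Interest Credit: $277,700 is at or below the $314,200 threshold, so the full $9,200 applies.
Total: $782 + $1,614 + $9,200 = $11,596.

$11,596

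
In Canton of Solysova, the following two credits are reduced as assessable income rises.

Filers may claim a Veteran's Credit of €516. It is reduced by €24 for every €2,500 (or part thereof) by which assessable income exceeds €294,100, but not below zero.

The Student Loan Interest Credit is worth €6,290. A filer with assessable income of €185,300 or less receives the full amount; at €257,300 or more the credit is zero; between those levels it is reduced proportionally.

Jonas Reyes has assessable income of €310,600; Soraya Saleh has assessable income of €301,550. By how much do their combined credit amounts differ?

€96

Jonas (€310,600): Veteran's Credit: income exceeds €294,100 by €16,500, which is 7 full-or-partial €2,500 increments; reduction = 7 × €24 = €168, leaving €348. Student Loan Interest Credit: €310,600 is at or above €257,300, so the credit is €0. total €348 + €0 = €348
Soraya (€301,550): Veteran's Credit: income exceeds €294,100 by €7,450, which is 3 full-or-partial €2,500 increments; reduction = 3 × €24 = €72, leaving €444. Student Loan Interest Credit: €301,550 is at or above €257,300, so the credit is €0. total €444 + €0 = €444
Difference: |€348 − €444| = €96.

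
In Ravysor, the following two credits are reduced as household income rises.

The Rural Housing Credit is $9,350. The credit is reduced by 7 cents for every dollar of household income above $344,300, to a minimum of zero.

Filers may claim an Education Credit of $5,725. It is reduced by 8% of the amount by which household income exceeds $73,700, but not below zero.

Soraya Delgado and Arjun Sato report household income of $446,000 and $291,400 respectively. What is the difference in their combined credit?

$7,119

Soraya ($446,000): Rural Housing Credit: 7% of the $101,700 excess over $344,300 is $7,119; credit = $9,350 − $7,119 = $2,231. Education Credit: 8% of the $372,300 excess over $73,700 is $29,784 ≥ base, so the credit is $0. total $2,231 + $0 = $2,231
Arjun ($291,400): Rural Housing Credit: $291,400 is at or below the $344,300 threshold, so the full $9,350 applies. Education Credit: 8% of the $217,700 excess over $73,700 is $17,416 ≥ base, so the credit is $0. total $9,350 + $0 = $9,350
Difference: |$2,231 − $9,350| = $7,119.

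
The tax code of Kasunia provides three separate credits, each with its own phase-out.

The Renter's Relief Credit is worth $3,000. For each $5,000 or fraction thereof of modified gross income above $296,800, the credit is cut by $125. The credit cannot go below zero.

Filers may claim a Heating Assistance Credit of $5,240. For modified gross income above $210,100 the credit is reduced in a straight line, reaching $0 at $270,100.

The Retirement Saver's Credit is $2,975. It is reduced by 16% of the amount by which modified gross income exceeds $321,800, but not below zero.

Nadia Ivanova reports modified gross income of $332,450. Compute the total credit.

$3,271

Renter's Relief Credit: income exceeds $296,800 by $35,650, which is 8 full-or-partial $5,000 increments; reduction = 8 × $125 = $1,000, leaving $2,000.
Heating Assistance Credit: $332,450 is at or above $270,100, so the credit is $0.
Retirement Saver's Credit: 16% of the $10,650 excess over $321,800 is $1,704; credit = $2,975 − $1,704 = $1,271.
Total: $2,000 + $0 + $1,271 = $3,271.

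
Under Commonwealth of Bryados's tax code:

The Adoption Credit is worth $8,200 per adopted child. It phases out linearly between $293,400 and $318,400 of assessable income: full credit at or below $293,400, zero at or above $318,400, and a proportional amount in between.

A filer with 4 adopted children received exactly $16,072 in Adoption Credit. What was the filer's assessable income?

Full credit = 4 × $8,200 = $32,800.
$16,072 is 16,072/32,800 of the full $32,800, so 16,728/32,800 of the $25,000 range has been used: income = $293,400 + $25,000 × 16,728/32,800 = $306,150.

$306,150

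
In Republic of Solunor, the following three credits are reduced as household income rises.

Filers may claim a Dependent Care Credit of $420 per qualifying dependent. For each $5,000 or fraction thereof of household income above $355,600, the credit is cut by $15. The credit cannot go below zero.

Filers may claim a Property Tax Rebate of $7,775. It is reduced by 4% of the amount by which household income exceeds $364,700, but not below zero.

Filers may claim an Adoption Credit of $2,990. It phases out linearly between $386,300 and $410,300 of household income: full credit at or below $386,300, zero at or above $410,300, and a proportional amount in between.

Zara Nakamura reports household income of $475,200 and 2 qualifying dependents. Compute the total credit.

Dependent Care Credit: base = 2 × $420 = $840. income exceeds $355,600 by $119,600, which is 24 full-or-partial $5,000 increments; reduction = 24 × $15 = $360, leaving $480.
Property Tax Rebate: 4% of the $110,500 excess over $364,700 is $4,420; credit = $7,775 − $4,420 = $3,355.
Adoption Credit: $475,200 is at or above $410,300, so the credit is $0.
Total: $480 + $3,355 + $0 = $3,835.

$3,835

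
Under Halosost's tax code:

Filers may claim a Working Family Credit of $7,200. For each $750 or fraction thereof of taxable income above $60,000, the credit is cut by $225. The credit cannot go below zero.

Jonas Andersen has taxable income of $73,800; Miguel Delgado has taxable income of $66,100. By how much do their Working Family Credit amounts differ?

Jonas ($73,800): Working Family Credit: income exceeds $60,000 by $13,800, which is 19 full-or-partial $750 increments; reduction = 19 × $225 = $4,275, leaving $2,925.
Miguel ($66,100): Working Family Credit: income exceeds $60,000 by $6,100, which is 9 full-or-partial $750 increments; reduction = 9 × $225 = $2,025, leaving $5,175.
Difference: |$2,925 − $5,175| = $2,250.

$2,250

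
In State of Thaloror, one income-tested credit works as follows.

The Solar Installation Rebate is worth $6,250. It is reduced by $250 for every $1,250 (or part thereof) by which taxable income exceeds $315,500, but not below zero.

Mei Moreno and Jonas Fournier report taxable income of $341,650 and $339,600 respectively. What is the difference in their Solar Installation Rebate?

$250

Mei ($341,650): Solar Installation Rebate: income exceeds $315,500 by $26,150, which is 21 full-or-partial $1,250 increments; reduction = 21 × $250 = $5,250, leaving $1,000.
Jonas ($339,600): Solar Installation Rebate: income exceeds $315,500 by $24,100, which is 20 full-or-partial $1,250 increments; reduction = 20 × $250 = $5,000, leaving $1,250.
Difference: |$1,000 − $1,250| = $250.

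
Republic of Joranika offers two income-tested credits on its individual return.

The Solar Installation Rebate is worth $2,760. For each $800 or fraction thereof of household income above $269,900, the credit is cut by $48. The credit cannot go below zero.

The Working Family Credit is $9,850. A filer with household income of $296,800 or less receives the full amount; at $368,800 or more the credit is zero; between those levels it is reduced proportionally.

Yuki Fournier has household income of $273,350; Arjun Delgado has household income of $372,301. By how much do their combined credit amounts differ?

$12,370

Yuki ($273,350): Solar Installation Rebate: income exceeds $269,900 by $3,450, which is 5 full-or-partial $800 increments; reduction = 5 × $48 = $240, leaving $2,520. Working Family Credit: $273,350 is at or below the $296,800 threshold, so the full $9,850 applies. total $2,520 + $9,850 = $12,370
Arjun ($372,301): Solar Installation Rebate: income exceeds $269,900 by $102,401 → 129 increments × $48 = $6,192 ≥ base, so the credit is $0. Working Family Credit: $372,301 is at or above $368,800, so the credit is $0. total $0 + $0 = $0
Difference: |$12,370 − $0| = $12,370.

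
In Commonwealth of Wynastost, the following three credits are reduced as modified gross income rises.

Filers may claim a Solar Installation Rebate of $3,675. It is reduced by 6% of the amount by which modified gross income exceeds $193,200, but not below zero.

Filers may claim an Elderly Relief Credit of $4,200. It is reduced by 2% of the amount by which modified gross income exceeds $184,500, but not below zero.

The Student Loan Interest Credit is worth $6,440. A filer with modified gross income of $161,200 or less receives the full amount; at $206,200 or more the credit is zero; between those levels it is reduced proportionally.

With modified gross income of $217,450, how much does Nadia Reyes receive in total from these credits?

$5,761

Solar Installation Rebate: 6% of the $24,250 excess over $193,200 is $1,455; credit = $3,675 − $1,455 = $2,220.
Elderly Relief Credit: 2% of the $32,950 excess over $184,500 is $659; credit = $4,200 − $659 = $3,541.
Student Loan Interest Credit: $217,450 is at or above $206,200, so the credit is $0.
Total: $2,220 + $3,541 + $0 = $5,761.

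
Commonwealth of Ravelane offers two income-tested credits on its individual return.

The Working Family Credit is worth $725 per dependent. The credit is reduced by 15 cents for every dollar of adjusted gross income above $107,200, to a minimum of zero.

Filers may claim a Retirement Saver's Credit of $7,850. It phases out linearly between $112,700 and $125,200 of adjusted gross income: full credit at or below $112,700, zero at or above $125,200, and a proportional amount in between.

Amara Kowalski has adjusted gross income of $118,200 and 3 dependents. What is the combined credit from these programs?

$4,921

Working Family Credit: base = 3 × $725 = $2,175. 15% of the $11,000 excess over $107,200 is $1,650; credit = $2,175 − $1,650 = $525.
Retirement Saver's Credit: $118,200 is $5,500 into a $12,500 phase-out range, leaving 7,000/12,500 of the credit: $7,850 × 7,000/12,500 = $4,396.
Total: $525 + $4,396 = $4,921.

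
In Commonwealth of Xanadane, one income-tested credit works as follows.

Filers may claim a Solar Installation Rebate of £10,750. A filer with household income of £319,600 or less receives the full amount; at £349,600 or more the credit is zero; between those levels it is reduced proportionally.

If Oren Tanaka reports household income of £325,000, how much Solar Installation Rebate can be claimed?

£8,815

Solar Installation Rebate: £325,000 is £5,400 into a £30,000 phase-out range, leaving 24,600/30,000 of the credit: £10,750 × 24,600/30,000 = £8,815.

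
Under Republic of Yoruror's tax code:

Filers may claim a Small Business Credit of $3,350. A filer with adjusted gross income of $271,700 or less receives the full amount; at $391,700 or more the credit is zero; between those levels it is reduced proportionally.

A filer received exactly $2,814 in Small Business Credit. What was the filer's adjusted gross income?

$290,900

$2,814 is 2,814/3,350 of the full $3,350, so 536/3,350 of the $120,000 range has been used: income = $271,700 + $120,000 × 536/3,350 = $290,900.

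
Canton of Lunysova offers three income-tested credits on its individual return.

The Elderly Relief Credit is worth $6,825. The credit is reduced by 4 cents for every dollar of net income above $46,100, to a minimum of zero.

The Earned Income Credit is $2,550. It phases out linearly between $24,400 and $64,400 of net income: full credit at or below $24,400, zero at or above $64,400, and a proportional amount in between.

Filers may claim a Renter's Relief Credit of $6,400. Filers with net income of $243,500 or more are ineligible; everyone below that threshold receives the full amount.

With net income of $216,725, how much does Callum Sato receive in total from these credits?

$6,400

Elderly Relief Credit: 4% of the $170,625 excess over $46,100 is $6,825 ≥ base, so the credit is $0.
Earned Income Credit: $216,725 is at or above $64,400, so the credit is $0.
Renter's Relief Credit: $216,725 is below the $243,500 cutoff, so the full $6,400 applies.
Total: $0 + $0 + $6,400 = $6,400.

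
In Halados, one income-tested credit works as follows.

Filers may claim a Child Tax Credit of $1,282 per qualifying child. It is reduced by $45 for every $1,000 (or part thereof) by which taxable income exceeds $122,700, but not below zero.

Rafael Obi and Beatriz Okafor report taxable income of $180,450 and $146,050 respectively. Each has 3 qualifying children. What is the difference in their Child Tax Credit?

Rafael ($180,450): Child Tax Credit: base = 3 × $1,282 = $3,846. income exceeds $122,700 by $57,750, which is 58 full-or-partial $1,000 increments; reduction = 58 × $45 = $2,610, leaving $1,236.
Beatriz ($146,050): Child Tax Credit: base = 3 × $1,282 = $3,846. income exceeds $122,700 by $23,350, which is 24 full-or-partial $1,000 increments; reduction = 24 × $45 = $1,080, leaving $2,766.
Difference: |$1,236 − $2,766| = $1,530.

$1,530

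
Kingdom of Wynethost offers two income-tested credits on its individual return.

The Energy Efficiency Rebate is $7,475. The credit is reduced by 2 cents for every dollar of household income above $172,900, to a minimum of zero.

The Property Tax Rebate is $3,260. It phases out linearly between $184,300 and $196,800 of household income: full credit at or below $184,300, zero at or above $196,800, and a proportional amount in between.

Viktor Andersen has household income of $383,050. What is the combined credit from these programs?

Energy Efficiency Rebate: 2% of the $210,150 excess over $172,900 is $4,203; credit = $7,475 − $4,203 = $3,272.
Property Tax Rebate: $383,050 is at or above $196,800, so the credit is $0.
Total: $3,272 + $0 = $3,272.

$3,272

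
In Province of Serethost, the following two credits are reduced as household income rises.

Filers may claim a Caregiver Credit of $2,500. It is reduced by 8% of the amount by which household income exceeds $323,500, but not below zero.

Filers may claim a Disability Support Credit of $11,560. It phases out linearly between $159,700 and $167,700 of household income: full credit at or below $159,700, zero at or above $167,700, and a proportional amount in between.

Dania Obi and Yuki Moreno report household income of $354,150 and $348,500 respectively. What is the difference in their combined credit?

Dania ($354,150): Caregiver Credit: 8% of the $30,650 excess over $323,500 is $2,452; credit = $2,500 − $2,452 = $48. Disability Support Credit: $354,150 is at or above $167,700, so the credit is $0. total $48 + $0 = $48
Yuki ($348,500): Caregiver Credit: 8% of the $25,000 excess over $323,500 is $2,000; credit = $2,500 − $2,000 = $500. Disability Support Credit: $348,500 is at or above $167,700, so the credit is $0. total $500 + $0 = $500
Difference: |$48 − $500| = $452.

$452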